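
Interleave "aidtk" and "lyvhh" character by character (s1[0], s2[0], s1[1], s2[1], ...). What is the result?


String 1: 'aidtk'
String 2: 'lyvhh'
Operation: alternate characters
Pairs: 'a'+'l', 'i'+'y', 'd'+'v', 't'+'h', 'k'+'h'
Result: aliydvthkh


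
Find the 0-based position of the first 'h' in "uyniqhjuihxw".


Input string: 'uyniqhjuihxw'
Target: 'h'
Scanning left to right: s[0]='u', s[1]='y', s[2]='n', s[3]='i', s[4]='q', s[5]='h'
First match at index: 5


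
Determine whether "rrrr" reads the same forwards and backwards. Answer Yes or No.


Input string: 'rrrr'
Reversed: 'rrrr'
Compare pairs: s[0]='r' vs s[3]='r' (match), s[1]='r' vs s[2]='r' (match)
Palindrome: Yes


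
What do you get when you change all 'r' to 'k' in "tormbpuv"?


Input string: 'tormbpuv'
Operation: replace 'r' with 'k'
Positions of 'r': 2
After replacement: tokmbpuv


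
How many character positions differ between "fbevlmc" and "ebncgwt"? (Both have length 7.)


String 1: 'fbevlmc'
String 2: 'ebncgwt'
Compare each position: pos 0: 'f'!='e', pos 1: 'b'=='b', pos 2: 'e'!='n', pos 3: 'v'!='c', pos 4: 'l'!='g', pos 5: 'm'!='w', pos 6: 'c'!='t'
Differing positions: 6
Hamming distance: 6


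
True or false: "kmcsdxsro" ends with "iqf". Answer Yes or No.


Input string: 'kmcsdxsro'
Suffix to check: 'iqf'
Last 3 characters of input: 'sro'
Match: False
Result: No


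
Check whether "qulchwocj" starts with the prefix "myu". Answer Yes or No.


Input string: 'qulchwocj'
Prefix to check: 'myu'
First 3 characters of input: 'qul'
Match: False
Result: No


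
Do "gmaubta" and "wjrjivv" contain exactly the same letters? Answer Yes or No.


String 1: 'gmaubta' -> sorted: 'aabgmtu'
String 2: 'wjrjivv' -> sorted: 'ijjrvvw'
Compare sorted forms: 'aabgmtu' != 'ijjrvvw'
Anagram: No


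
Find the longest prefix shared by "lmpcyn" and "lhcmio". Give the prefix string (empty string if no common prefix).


String 1: 'lmpcyn'
String 2: 'lhcmio'
Compare position by position:
pos 0: 'l' vs 'l' match
pos 1: 'm' vs 'h' differ -> stop
Longest common prefix: "l" (length 1)


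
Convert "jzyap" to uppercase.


Input string: 'jzyap'
Operation: convert each letter to uppercase
Mapping: 'j'->'J', 'z'->'Z', 'y'->'Y', 'a'->'A', 'p'->'P'
Result: JZYAP


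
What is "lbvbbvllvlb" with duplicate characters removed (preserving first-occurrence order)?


Input: 'lbvbbvllvlb'
Operation: keep first occurrence of each character
Scan: s[0]='l' new -> keep; s[1]='b' new -> keep; s[2]='v' new -> keep; s[3]='b' seen -> skip; s[4]='b' seen -> skip; s[5]='v' seen -> skip; s[6]='l' seen -> skip; s[7]='l' seen -> skip; s[8]='v' seen -> skip; s[9]='l' seen -> skip; s[10]='b' seen -> skip
Result: lbv


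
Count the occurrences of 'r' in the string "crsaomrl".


Input string: 'crsaomrl'
Target character: 'r'
Scan each position: s[1]='r', s[6]='r'
Matches found at indices: 1, 6
Total: 2


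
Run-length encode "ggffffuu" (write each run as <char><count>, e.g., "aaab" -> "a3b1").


Input: 'ggffffuu'
Operation: identify consecutive runs
Runs: 'gg' -> g2, 'ffff' -> f4, 'uu' -> u2
Encoded: g2f4u2


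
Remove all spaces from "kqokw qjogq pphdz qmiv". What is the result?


Input string: 'kqokw qjogq pphdz qmiv'
Operation: remove all spaces
Words: 'kqokw', 'qjogq', 'pphdz', 'qmiv'
Join without spaces: kqokwqjogqpphdzqmiv


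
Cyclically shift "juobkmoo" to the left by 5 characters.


Input: 'juobkmoo', shift = 5
Operation: split at index 5 and swap parts
Front part s[0:5] = 'juobk'
Back part s[5:] = 'moo'
Rotated = back + front = 'moo' + 'juobk'
Result: moojuobk


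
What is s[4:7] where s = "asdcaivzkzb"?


Input string: 'asdcaivzkzb'
Operation: slice [4:7]
Extract characters: s[4]='a', s[5]='i', s[6]='v'
Result: aiv


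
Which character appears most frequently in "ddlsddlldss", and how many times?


Input: 'ddlsddlldss'
Operation: tally each character
Counts: 'd':5, 'l':3, 's':3
Maximum: 'd' appears 5 times


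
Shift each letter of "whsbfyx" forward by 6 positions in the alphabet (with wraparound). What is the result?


Input: 'whsbfyx', shift = 6
Operation: for each letter, (position + 6) mod 26
Mapping: 'w'(22+6=28, 28 mod 26=2)->'c', 'h'(7+6=13)->'n', 's'(18+6=24)->'y', 'b'(1+6=7)->'h', 'f'(5+6=11)->'l', 'y'(24+6=30, 30 mod 26=4)->'e', 'x'(23+6=29, 29 mod 26=3)->'d'
Result: cnyhled


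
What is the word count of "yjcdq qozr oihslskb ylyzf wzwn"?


Input string: 'yjcdq qozr oihslskb ylyzf wzwn'
Operation: split by spaces
Words found: 'yjcdq', 'qozr', 'oihslskb', 'ylyzf', 'wzwn'
Word count: 5


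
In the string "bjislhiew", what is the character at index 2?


Input string: 'bjislhiew'
Operation: get character at index 2
Index mapping: s[0]='b', s[1]='j', s[2]='i'
Result: 'i'


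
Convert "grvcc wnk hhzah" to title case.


Input string: 'grvcc wnk hhzah'
Operation: capitalize first letter of each word
Word transformations: 'grvcc'->'Grvcc', 'wnk'->'Wnk', 'hhzah'->'Hhzah'
Result: Grvcc Wnk Hhzah


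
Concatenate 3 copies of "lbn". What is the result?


Input string: 'lbn'
Operation: repeat 3 times
Concatenation: 'lbn' + 'lbn' + 'lbn'
Result: lbnlbnlbn


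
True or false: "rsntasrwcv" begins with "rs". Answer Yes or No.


Input string: 'rsntasrwcv'
Prefix to check: 'rs'
First 2 characters of input: 'rs'
Match: True
Result: Yes


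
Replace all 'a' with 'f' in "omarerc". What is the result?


Input string: 'omarerc'
Operation: replace 'a' with 'f'
Positions of 'a': 2
After replacement: omfrerc


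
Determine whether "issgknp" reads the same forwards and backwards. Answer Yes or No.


Input string: 'issgknp'
Reversed: 'pnkgssi'
Compare pairs: s[0]='i' vs s[6]='p' (mismatch), s[1]='s' vs s[5]='n' (mismatch), s[2]='s' vs s[4]='k' (mismatch)
Palindrome: No


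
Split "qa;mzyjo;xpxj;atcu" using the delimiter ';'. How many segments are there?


Input string: 'qa;mzyjo;xpxj;atcu'
Delimiter: ';'
Split result: 'qa', 'mzyjo', 'xpxj', 'atcu'
Number of parts: 4


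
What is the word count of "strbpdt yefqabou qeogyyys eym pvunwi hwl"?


Input string: 'strbpdt yefqabou qeogyyys eym pvunwi hwl'
Operation: split by spaces
Words found: 'strbpdt', 'yefqabou', 'qeogyyys', 'eym', 'pvunwi', 'hwl'
Word count: 6


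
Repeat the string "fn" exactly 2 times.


Input string: 'fn'
Operation: repeat 2 times
Concatenation: 'fn' + 'fn'
Result: fnfn


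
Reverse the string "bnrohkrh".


Input string: 'bnrohkrh'
Operation: reverse character order
Original order: 'b' -> 'n' -> 'r' -> 'o' -> 'h' -> 'k' -> 'r' -> 'h'
Reversed order: 'h' -> 'r' -> 'k' -> 'h' -> 'o' -> 'r' -> 'n' -> 'b'
Result: hrkhornb


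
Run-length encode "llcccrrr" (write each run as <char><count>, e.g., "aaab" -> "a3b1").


Input: 'llcccrrr'
Operation: identify consecutive runs
Runs: 'll' -> l2, 'ccc' -> c3, 'rrr' -> r3
Encoded: l2c3r3


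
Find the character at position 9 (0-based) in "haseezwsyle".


Input string: 'haseezwsyle'
Operation: get character at index 9
Index mapping: s[0]='h', s[1]='a', s[2]='s', s[3]='e', s[4]='e', s[5]='z', s[6]='w', s[7]='s', s[8]='y', s[9]='l'
Result: 'l'


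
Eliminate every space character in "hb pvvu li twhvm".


Input string: 'hb pvvu li twhvm'
Operation: remove all spaces
Words: 'hb', 'pvvu', 'li', 'twhvm'
Join without spaces: hbpvvulitwhvm


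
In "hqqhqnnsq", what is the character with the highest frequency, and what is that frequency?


Input: 'hqqhqnnsq'
Operation: tally each character
Counts: 'h':2, 'n':2, 'q':4, 's':1
Maximum: 'q' appears 4 times


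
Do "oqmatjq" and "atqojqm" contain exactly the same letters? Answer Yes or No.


String 1: 'oqmatjq' -> sorted: 'ajmoqqt'
String 2: 'atqojqm' -> sorted: 'ajmoqqt'
Compare sorted forms: 'ajmoqqt' == 'ajmoqqt'
Anagram: Yes


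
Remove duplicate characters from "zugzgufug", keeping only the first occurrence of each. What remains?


Input: 'zugzgufug'
Operation: keep first occurrence of each character
Scan: s[0]='z' new -> keep; s[1]='u' new -> keep; s[2]='g' new -> keep; s[3]='z' seen -> skip; s[4]='g' seen -> skip; s[5]='u' seen -> skip; s[6]='f' new -> keep; s[7]='u' seen -> skip; s[8]='g' seen -> skip
Result: zugf


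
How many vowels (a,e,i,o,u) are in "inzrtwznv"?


Input string: 'inzrtwznv'
Operation: count vowels (a, e, i, o, u)
Scan: s[0]='i' (vowel), s[1]='n', s[2]='z', s[3]='r', s[4]='t', s[5]='w', s[6]='z', s[7]='n', s[8]='v'
Vowels found: 1
Result: 1


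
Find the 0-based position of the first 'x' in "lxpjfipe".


Input string: 'lxpjfipe'
Target: 'x'
Scanning left to right: s[0]='l', s[1]='x'
First match at index: 1


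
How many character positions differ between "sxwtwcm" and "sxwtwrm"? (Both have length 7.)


String 1: 'sxwtwcm'
String 2: 'sxwtwrm'
Compare each position: pos 0: 's'=='s', pos 1: 'x'=='x', pos 2: 'w'=='w', pos 3: 't'=='t', pos 4: 'w'=='w', pos 5: 'c'!='r', pos 6: 'm'=='m'
Differing positions: 1
Hamming distance: 1


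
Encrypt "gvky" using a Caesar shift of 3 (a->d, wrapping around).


Input: 'gvky', shift = 3
Operation: for each letter, (position + 3) mod 26
Mapping: 'g'(6+3=9)->'j', 'v'(21+3=24)->'y', 'k'(10+3=13)->'n', 'y'(24+3=27, 27 mod 26=1)->'b'
Result: jynb


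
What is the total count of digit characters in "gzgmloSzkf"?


Input string: 'gzgmloSzkf'
Operation: count digit characters (0-9)
Scan: 'g', 'z', 'g', 'm', 'l', 'o', 'S', 'z', 'k', 'f'
Digits found: 0
Result: 0


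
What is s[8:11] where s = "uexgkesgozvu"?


Input string: 'uexgkesgozvu'
Operation: slice [8:11]
Extract characters: s[8]='o', s[9]='z', s[10]='v'
Result: ozv


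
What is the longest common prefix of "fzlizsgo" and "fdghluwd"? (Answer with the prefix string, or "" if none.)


String 1: 'fzlizsgo'
String 2: 'fdghluwd'
Compare position by position:
pos 0: 'f' vs 'f' match
pos 1: 'z' vs 'd' differ -> stop
Longest common prefix: "f" (length 1)


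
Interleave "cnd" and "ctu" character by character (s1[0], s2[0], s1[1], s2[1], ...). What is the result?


String 1: 'cnd'
String 2: 'ctu'
Operation: alternate characters
Pairs: 'c'+'c', 'n'+'t', 'd'+'u'
Result: ccntdu


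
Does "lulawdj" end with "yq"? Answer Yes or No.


Input string: 'lulawdj'
Suffix to check: 'yq'
Last 2 characters of input: 'dj'
Match: False
Result: No


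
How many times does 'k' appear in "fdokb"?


Input string: 'fdokb'
Target character: 'k'
Scan each position: s[3]='k'
Matches found at indices: 3
Total: 1


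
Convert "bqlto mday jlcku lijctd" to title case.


Input string: 'bqlto mday jlcku lijctd'
Operation: capitalize first letter of each word
Word transformations: 'bqlto'->'Bqlto', 'mday'->'Mday', 'jlcku'->'Jlcku', 'lijctd'->'Lijctd'
Result: Bqlto Mday Jlcku Lijctd


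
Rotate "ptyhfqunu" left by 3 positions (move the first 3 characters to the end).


Input: 'ptyhfqunu', shift = 3
Operation: split at index 3 and swap parts
Front part s[0:3] = 'pty'
Back part s[3:] = 'hfqunu'
Rotated = back + front = 'hfqunu' + 'pty'
Result: hfqunupty


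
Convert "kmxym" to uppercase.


Input string: 'kmxym'
Operation: convert each letter to uppercase
Mapping: 'k'->'K', 'm'->'M', 'x'->'X', 'y'->'Y', 'm'->'M'
Result: KMXYM


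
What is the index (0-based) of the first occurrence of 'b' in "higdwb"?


Input string: 'higdwb'
Target: 'b'
Scanning left to right: s[0]='h', s[1]='i', s[2]='g', s[3]='d', s[4]='w', s[5]='b'
First match at index: 5


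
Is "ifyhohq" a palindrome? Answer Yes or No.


Input string: 'ifyhohq'
Reversed: 'qhohyfi'
Compare pairs: s[0]='i' vs s[6]='q' (mismatch), s[1]='f' vs s[5]='h' (mismatch), s[2]='y' vs s[4]='o' (mismatch)
Palindrome: No


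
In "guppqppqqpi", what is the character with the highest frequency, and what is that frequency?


Input: 'guppqppqqpi'
Operation: tally each character
Counts: 'g':1, 'i':1, 'p':5, 'q':3, 'u':1
Maximum: 'p' appears 5 times


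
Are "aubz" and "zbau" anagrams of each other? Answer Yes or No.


String 1: 'aubz' -> sorted: 'abuz'
String 2: 'zbau' -> sorted: 'abuz'
Compare sorted forms: 'abuz' == 'abuz'
Anagram: Yes


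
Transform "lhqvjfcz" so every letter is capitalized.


Input string: 'lhqvjfcz'
Operation: convert each letter to uppercase
Mapping: 'l'->'L', 'h'->'H', 'q'->'Q', 'v'->'V', 'j'->'J', 'f'->'F', 'c'->'C', 'z'->'Z'
Result: LHQVJFCZ


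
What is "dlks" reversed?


Input string: 'dlks'
Operation: reverse character order
Original order: 'd' -> 'l' -> 'k' -> 's'
Reversed order: 's' -> 'k' -> 'l' -> 'd'
Result: skld


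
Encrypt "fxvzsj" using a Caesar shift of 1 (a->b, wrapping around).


Input: 'fxvzsj', shift = 1
Operation: for each letter, (position + 1) mod 26
Mapping: 'f'(5+1=6)->'g', 'x'(23+1=24)->'y', 'v'(21+1=22)->'w', 'z'(25+1=26, 26 mod 26=0)->'a', 's'(18+1=19)->'t', 'j'(9+1=10)->'k'
Result: gywatk


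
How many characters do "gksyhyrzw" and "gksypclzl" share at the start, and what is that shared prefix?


String 1: 'gksyhyrzw'
String 2: 'gksypclzl'
Compare position by position:
pos 0: 'g' vs 'g' match
pos 1: 'k' vs 'k' match
pos 2: 's' vs 's' match
pos 3: 'y' vs 'y' match
pos 4: 'h' vs 'p' differ -> stop
Longest common prefix: "gksy" (length 4)


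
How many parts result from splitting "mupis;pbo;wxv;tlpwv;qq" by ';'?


Input string: 'mupis;pbo;wxv;tlpwv;qq'
Delimiter: ';'
Split result: 'mupis', 'pbo', 'wxv', 'tlpwv', 'qq'
Number of parts: 5


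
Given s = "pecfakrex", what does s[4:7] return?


Input string: 'pecfakrex'
Operation: slice [4:7]
Extract characters: s[4]='a', s[5]='k', s[6]='r'
Result: akr


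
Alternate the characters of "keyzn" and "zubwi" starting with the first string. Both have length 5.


String 1: 'keyzn'
String 2: 'zubwi'
Operation: alternate characters
Pairs: 'k'+'z', 'e'+'u', 'y'+'b', 'z'+'w', 'n'+'i'
Result: kzeuybzwni


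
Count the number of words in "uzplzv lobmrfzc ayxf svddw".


Input string: 'uzplzv lobmrfzc ayxf svddw'
Operation: split by spaces
Words found: 'uzplzv', 'lobmrfzc', 'ayxf', 'svddw'
Word count: 4


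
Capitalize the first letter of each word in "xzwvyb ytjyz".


Input string: 'xzwvyb ytjyz'
Operation: capitalize first letter of each word
Word transformations: 'xzwvyb'->'Xzwvyb', 'ytjyz'->'Ytjyz'
Result: Xzwvyb Ytjyz


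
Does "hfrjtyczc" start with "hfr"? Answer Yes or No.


Input string: 'hfrjtyczc'
Prefix to check: 'hfr'
First 3 characters of input: 'hfr'
Match: True
Result: Yes


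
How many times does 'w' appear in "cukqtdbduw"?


Input string: 'cukqtdbduw'
Target character: 'w'
Scan each position: s[9]='w'
Matches found at indices: 9
Total: 1


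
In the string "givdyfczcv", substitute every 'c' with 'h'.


Input string: 'givdyfczcv'
Operation: replace 'c' with 'h'
Positions of 'c': 6, 8
After replacement: givdyfhzhv


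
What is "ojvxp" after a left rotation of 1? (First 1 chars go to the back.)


Input: 'ojvxp', shift = 1
Operation: split at index 1 and swap parts
Front part s[0:1] = 'o'
Back part s[1:] = 'jvxp'
Rotated = back + front = 'jvxp' + 'o'
Result: jvxpo


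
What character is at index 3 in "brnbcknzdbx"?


Input string: 'brnbcknzdbx'
Operation: get character at index 3
Index mapping: s[0]='b', s[1]='r', s[2]='n', s[3]='b'
Result: 'b'


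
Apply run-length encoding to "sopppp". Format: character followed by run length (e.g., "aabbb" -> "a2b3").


Input: 'sopppp'
Operation: identify consecutive runs
Runs: 's' -> s1, 'o' -> o1, 'pppp' -> p4
Encoded: s1o1p4


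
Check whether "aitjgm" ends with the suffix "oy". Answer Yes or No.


Input string: 'aitjgm'
Suffix to check: 'oy'
Last 2 characters of input: 'gm'
Match: False
Result: No


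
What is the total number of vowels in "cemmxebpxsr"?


Input string: 'cemmxebpxsr'
Operation: count vowels (a, e, i, o, u)
Scan: s[0]='c', s[1]='e' (vowel), s[2]='m', s[3]='m', s[4]='x', s[5]='e' (vowel), s[6]='b', s[7]='p', s[8]='x', s[9]='s', s[10]='r'
Vowels found: 2
Result: 2


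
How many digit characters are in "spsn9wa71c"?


Input string: 'spsn9wa71c'
Operation: count digit characters (0-9)
Scan: 's', 'p', 's', 'n', '9'(digit), 'w', 'a', '7'(digit), '1'(digit), 'c'
Digits found: 3
Result: 3


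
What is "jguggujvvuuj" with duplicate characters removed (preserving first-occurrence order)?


Input: 'jguggujvvuuj'
Operation: keep first occurrence of each character
Scan: s[0]='j' new -> keep; s[1]='g' new -> keep; s[2]='u' new -> keep; s[3]='g' seen -> skip; s[4]='g' seen -> skip; s[5]='u' seen -> skip; s[6]='j' seen -> skip; s[7]='v' new -> keep; s[8]='v' seen -> skip; s[9]='u' seen -> skip; s[10]='u' seen -> skip; s[11]='j' seen -> skip
Result: jguv


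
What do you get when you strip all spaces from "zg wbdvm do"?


Input string: 'zg wbdvm do'
Operation: remove all spaces
Words: 'zg', 'wbdvm', 'do'
Join without spaces: zgwbdvmdo


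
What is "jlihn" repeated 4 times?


Input string: 'jlihn'
Operation: repeat 4 times
Concatenation: 'jlihn' + 'jlihn' + 'jlihn' + 'jlihn'
Result: jlihnjlihnjlihnjlihn


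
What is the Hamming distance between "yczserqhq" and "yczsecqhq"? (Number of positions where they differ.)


String 1: 'yczserqhq'
String 2: 'yczsecqhq'
Compare each position: pos 0: 'y'=='y', pos 1: 'c'=='c', pos 2: 'z'=='z', pos 3: 's'=='s', pos 4: 'e'=='e', pos 5: 'r'!='c', pos 6: 'q'=='q', pos 7: 'h'=='h', pos 8: 'q'=='q'
Differing positions: 1
Hamming distance: 1


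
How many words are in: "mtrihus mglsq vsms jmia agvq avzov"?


Input string: 'mtrihus mglsq vsms jmia agvq avzov'
Operation: split by spaces
Words found: 'mtrihus', 'mglsq', 'vsms', 'jmia', 'agvq', 'avzov'
Word count: 6


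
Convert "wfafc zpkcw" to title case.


Input string: 'wfafc zpkcw'
Operation: capitalize first letter of each word
Word transformations: 'wfafc'->'Wfafc', 'zpkcw'->'Zpkcw'
Result: Wfafc Zpkcw


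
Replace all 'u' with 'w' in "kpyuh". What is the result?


Input string: 'kpyuh'
Operation: replace 'u' with 'w'
Positions of 'u': 3
After replacement: kpywh


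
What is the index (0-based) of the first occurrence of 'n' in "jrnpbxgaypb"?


Input string: 'jrnpbxgaypb'
Target: 'n'
Scanning left to right: s[0]='j', s[1]='r', s[2]='n'
First match at index: 2


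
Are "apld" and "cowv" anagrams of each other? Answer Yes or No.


String 1: 'apld' -> sorted: 'adlp'
String 2: 'cowv' -> sorted: 'covw'
Compare sorted forms: 'adlp' != 'covw'
Anagram: No


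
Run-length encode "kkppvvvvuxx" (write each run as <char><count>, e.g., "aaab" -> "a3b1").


Input: 'kkppvvvvuxx'
Operation: identify consecutive runs
Runs: 'kk' -> k2, 'pp' -> p2, 'vvvv' -> v4, 'u' -> u1, 'xx' -> x2
Encoded: k2p2v4u1x2


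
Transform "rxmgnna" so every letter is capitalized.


Input string: 'rxmgnna'
Operation: convert each letter to uppercase
Mapping: 'r'->'R', 'x'->'X', 'm'->'M', 'g'->'G', 'n'->'N', 'n'->'N', 'a'->'A'
Result: RXMGNNA


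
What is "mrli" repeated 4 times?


Input string: 'mrli'
Operation: repeat 4 times
Concatenation: 'mrli' + 'mrli' + 'mrli' + 'mrli'
Result: mrlimrlimrlimrli


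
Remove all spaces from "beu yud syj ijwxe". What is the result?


Input string: 'beu yud syj ijwxe'
Operation: remove all spaces
Words: 'beu', 'yud', 'syj', 'ijwxe'
Join without spaces: beuyudsyjijwxe


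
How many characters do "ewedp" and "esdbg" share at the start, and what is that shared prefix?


String 1: 'ewedp'
String 2: 'esdbg'
Compare position by position:
pos 0: 'e' vs 'e' match
pos 1: 'w' vs 's' differ -> stop
Longest common prefix: "e" (length 1)


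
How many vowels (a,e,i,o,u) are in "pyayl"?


Input string: 'pyayl'
Operation: count vowels (a, e, i, o, u)
Scan: s[0]='p', s[1]='y', s[2]='a' (vowel), s[3]='y', s[4]='l'
Vowels found: 1
Result: 1


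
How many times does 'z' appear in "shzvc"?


Input string: 'shzvc'
Target character: 'z'
Scan each position: s[2]='z'
Matches found at indices: 2
Total: 1


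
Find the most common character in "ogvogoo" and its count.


Input: 'ogvogoo'
Operation: tally each character
Counts: 'g':2, 'o':4, 'v':1
Maximum: 'o' appears 4 times


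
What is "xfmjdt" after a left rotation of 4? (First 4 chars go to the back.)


Input: 'xfmjdt', shift = 4
Operation: split at index 4 and swap parts
Front part s[0:4] = 'xfmj'
Back part s[4:] = 'dt'
Rotated = back + front = 'dt' + 'xfmj'
Result: dtxfmj


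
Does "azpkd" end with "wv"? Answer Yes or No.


Input string: 'azpkd'
Suffix to check: 'wv'
Last 2 characters of input: 'kd'
Match: False
Result: No


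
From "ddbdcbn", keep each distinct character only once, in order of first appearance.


Input: 'ddbdcbn'
Operation: keep first occurrence of each character
Scan: s[0]='d' new -> keep; s[1]='d' seen -> skip; s[2]='b' new -> keep; s[3]='d' seen -> skip; s[4]='c' new -> keep; s[5]='b' seen -> skip; s[6]='n' new -> keep
Result: dbcn


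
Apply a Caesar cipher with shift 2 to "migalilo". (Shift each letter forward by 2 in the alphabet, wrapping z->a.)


Input: 'migalilo', shift = 2
Operation: for each letter, (position + 2) mod 26
Mapping: 'm'(12+2=14)->'o', 'i'(8+2=10)->'k', 'g'(6+2=8)->'i', 'a'(0+2=2)->'c', 'l'(11+2=13)->'n', 'i'(8+2=10)->'k', 'l'(11+2=13)->'n', 'o'(14+2=16)->'q'
Result: okicnknq


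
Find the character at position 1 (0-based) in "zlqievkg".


Input string: 'zlqievkg'
Operation: get character at index 1
Index mapping: s[0]='z', s[1]='l'
Result: 'l'


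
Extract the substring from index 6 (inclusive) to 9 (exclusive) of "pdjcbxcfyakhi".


Input string: 'pdjcbxcfyakhi'
Operation: slice [6:9]
Extract characters: s[6]='c', s[7]='f', s[8]='y'
Result: cfy


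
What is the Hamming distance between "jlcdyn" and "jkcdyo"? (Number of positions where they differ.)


String 1: 'jlcdyn'
String 2: 'jkcdyo'
Compare each position: pos 0: 'j'=='j', pos 1: 'l'!='k', pos 2: 'c'=='c', pos 3: 'd'=='d', pos 4: 'y'=='y', pos 5: 'n'!='o'
Differing positions: 2
Hamming distance: 2


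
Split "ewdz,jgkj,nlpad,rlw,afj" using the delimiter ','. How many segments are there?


Input string: 'ewdz,jgkj,nlpad,rlw,afj'
Delimiter: ','
Split result: 'ewdz', 'jgkj', 'nlpad', 'rlw', 'afj'
Number of parts: 5


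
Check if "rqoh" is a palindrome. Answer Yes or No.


Input string: 'rqoh'
Reversed: 'hoqr'
Compare pairs: s[0]='r' vs s[3]='h' (mismatch), s[1]='q' vs s[2]='o' (mismatch)
Palindrome: No


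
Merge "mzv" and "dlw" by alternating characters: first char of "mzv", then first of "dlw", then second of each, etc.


String 1: 'mzv'
String 2: 'dlw'
Operation: alternate characters
Pairs: 'm'+'d', 'z'+'l', 'v'+'w'
Result: mdzlvw


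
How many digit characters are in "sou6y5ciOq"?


Input string: 'sou6y5ciOq'
Operation: count digit characters (0-9)
Scan: 's', 'o', 'u', '6'(digit), 'y', '5'(digit), 'c', 'i', 'O', 'q'
Digits found: 2
Result: 2


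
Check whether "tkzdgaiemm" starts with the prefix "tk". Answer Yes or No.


Input string: 'tkzdgaiemm'
Prefix to check: 'tk'
First 2 characters of input: 'tk'
Match: True
Result: Yes


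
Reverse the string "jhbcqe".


Input string: 'jhbcqe'
Operation: reverse character order
Original order: 'j' -> 'h' -> 'b' -> 'c' -> 'q' -> 'e'
Reversed order: 'e' -> 'q' -> 'c' -> 'b' -> 'h' -> 'j'
Result: eqcbhj


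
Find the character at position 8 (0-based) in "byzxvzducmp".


Input string: 'byzxvzducmp'
Operation: get character at index 8
Index mapping: s[0]='b', s[1]='y', s[2]='z', s[3]='x', s[4]='v', s[5]='z', s[6]='d', s[7]='u', s[8]='c'
Result: 'c'


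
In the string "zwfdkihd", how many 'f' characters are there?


Input string: 'zwfdkihd'
Target character: 'f'
Scan each position: s[2]='f'
Matches found at indices: 2
Total: 1


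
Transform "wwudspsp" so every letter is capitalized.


Input string: 'wwudspsp'
Operation: convert each letter to uppercase
Mapping: 'w'->'W', 'w'->'W', 'u'->'U', 'd'->'D', 's'->'S', 'p'->'P', 's'->'S', 'p'->'P'
Result: WWUDSPSP


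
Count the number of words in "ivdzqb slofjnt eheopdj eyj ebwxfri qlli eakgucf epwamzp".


Input string: 'ivdzqb slofjnt eheopdj eyj ebwxfri qlli eakgucf epwamzp'
Operation: split by spaces
Words found: 'ivdzqb', 'slofjnt', 'eheopdj', 'eyj', 'ebwxfri', 'qlli', 'eakgucf', 'epwamzp'
Word count: 8


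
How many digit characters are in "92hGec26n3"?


Input string: '92hGec26n3'
Operation: count digit characters (0-9)
Scan: '9'(digit), '2'(digit), 'h', 'G', 'e', 'c', '2'(digit), '6'(digit), 'n', '3'(digit)
Digits found: 5
Result: 5


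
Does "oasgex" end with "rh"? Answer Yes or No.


Input string: 'oasgex'
Suffix to check: 'rh'
Last 2 characters of input: 'ex'
Match: False
Result: No


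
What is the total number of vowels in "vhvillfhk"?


Input string: 'vhvillfhk'
Operation: count vowels (a, e, i, o, u)
Scan: s[0]='v', s[1]='h', s[2]='v', s[3]='i' (vowel), s[4]='l', s[5]='l', s[6]='f', s[7]='h', s[8]='k'
Vowels found: 1
Result: 1


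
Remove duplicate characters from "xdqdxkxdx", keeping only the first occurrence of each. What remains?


Input: 'xdqdxkxdx'
Operation: keep first occurrence of each character
Scan: s[0]='x' new -> keep; s[1]='d' new -> keep; s[2]='q' new -> keep; s[3]='d' seen -> skip; s[4]='x' seen -> skip; s[5]='k' new -> keep; s[6]='x' seen -> skip; s[7]='d' seen -> skip; s[8]='x' seen -> skip
Result: xdqk


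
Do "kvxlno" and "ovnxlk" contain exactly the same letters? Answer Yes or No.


String 1: 'kvxlno' -> sorted: 'klnovx'
String 2: 'ovnxlk' -> sorted: 'klnovx'
Compare sorted forms: 'klnovx' == 'klnovx'
Anagram: Yes


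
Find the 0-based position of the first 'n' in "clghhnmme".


Input string: 'clghhnmme'
Target: 'n'
Scanning left to right: s[0]='c', s[1]='l', s[2]='g', s[3]='h', s[4]='h', s[5]='n'
First match at index: 5


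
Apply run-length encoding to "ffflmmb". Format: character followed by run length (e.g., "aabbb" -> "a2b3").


Input: 'ffflmmb'
Operation: identify consecutive runs
Runs: 'fff' -> f3, 'l' -> l1, 'mm' -> m2, 'b' -> b1
Encoded: f3l1m2b1


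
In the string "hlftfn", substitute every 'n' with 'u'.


Input string: 'hlftfn'
Operation: replace 'n' with 'u'
Positions of 'n': 5
After replacement: hlftfu


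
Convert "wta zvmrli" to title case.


Input string: 'wta zvmrli'
Operation: capitalize first letter of each word
Word transformations: 'wta'->'Wta', 'zvmrli'->'Zvmrli'
Result: Wta Zvmrli


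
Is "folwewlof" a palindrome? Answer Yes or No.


Input string: 'folwewlof'
Reversed: 'folwewlof'
Compare pairs: s[0]='f' vs s[8]='f' (match), s[1]='o' vs s[7]='o' (match), s[2]='l' vs s[6]='l' (match), s[3]='w' vs s[5]='w' (match)
Palindrome: Yes


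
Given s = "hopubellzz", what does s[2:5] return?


Input string: 'hopubellzz'
Operation: slice [2:5]
Extract characters: s[2]='p', s[3]='u', s[4]='b'
Result: pub


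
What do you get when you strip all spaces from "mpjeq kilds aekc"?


Input string: 'mpjeq kilds aekc'
Operation: remove all spaces
Words: 'mpjeq', 'kilds', 'aekc'
Join without spaces: mpjeqkildsaekc


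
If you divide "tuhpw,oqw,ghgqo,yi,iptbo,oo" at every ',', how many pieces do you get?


Input string: 'tuhpw,oqw,ghgqo,yi,iptbo,oo'
Delimiter: ','
Split result: 'tuhpw', 'oqw', 'ghgqo', 'yi', 'iptbo', 'oo'
Number of parts: 6


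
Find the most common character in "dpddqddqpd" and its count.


Input: 'dpddqddqpd'
Operation: tally each character
Counts: 'd':6, 'p':2, 'q':2
Maximum: 'd' appears 6 times


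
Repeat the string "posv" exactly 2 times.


Input string: 'posv'
Operation: repeat 2 times
Concatenation: 'posv' + 'posv'
Result: posvposv


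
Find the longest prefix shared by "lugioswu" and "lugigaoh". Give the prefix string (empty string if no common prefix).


String 1: 'lugioswu'
String 2: 'lugigaoh'
Compare position by position:
pos 0: 'l' vs 'l' match
pos 1: 'u' vs 'u' match
pos 2: 'g' vs 'g' match
pos 3: 'i' vs 'i' match
pos 4: 'o' vs 'g' differ -> stop
Longest common prefix: "lugi" (length 4)


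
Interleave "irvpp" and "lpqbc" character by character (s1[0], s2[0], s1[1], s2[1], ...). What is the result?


String 1: 'irvpp'
String 2: 'lpqbc'
Operation: alternate characters
Pairs: 'i'+'l', 'r'+'p', 'v'+'q', 'p'+'b', 'p'+'c'
Result: ilrpvqpbpc


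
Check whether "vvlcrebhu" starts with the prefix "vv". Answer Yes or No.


Input string: 'vvlcrebhu'
Prefix to check: 'vv'
First 2 characters of input: 'vv'
Match: True
Result: Yes


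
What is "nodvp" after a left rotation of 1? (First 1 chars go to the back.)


Input: 'nodvp', shift = 1
Operation: split at index 1 and swap parts
Front part s[0:1] = 'n'
Back part s[1:] = 'odvp'
Rotated = back + front = 'odvp' + 'n'
Result: odvpn


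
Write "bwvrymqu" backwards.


Input string: 'bwvrymqu'
Operation: reverse character order
Original order: 'b' -> 'w' -> 'v' -> 'r' -> 'y' -> 'm' -> 'q' -> 'u'
Reversed order: 'u' -> 'q' -> 'm' -> 'y' -> 'r' -> 'v' -> 'w' -> 'b'
Result: uqmyrvwb


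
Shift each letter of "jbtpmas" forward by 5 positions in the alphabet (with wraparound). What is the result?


Input: 'jbtpmas', shift = 5
Operation: for each letter, (position + 5) mod 26
Mapping: 'j'(9+5=14)->'o', 'b'(1+5=6)->'g', 't'(19+5=24)->'y', 'p'(15+5=20)->'u', 'm'(12+5=17)->'r', 'a'(0+5=5)->'f', 's'(18+5=23)->'x'
Result: ogyurfx


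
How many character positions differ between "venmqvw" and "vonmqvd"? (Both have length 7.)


String 1: 'venmqvw'
String 2: 'vonmqvd'
Compare each position: pos 0: 'v'=='v', pos 1: 'e'!='o', pos 2: 'n'=='n', pos 3: 'm'=='m', pos 4: 'q'=='q', pos 5: 'v'=='v', pos 6: 'w'!='d'
Differing positions: 2
Hamming distance: 2


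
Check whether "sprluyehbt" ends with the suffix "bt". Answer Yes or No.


Input string: 'sprluyehbt'
Suffix to check: 'bt'
Last 2 characters of input: 'bt'
Match: True
Result: Yes


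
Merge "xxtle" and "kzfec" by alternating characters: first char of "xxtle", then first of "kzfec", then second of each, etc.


String 1: 'xxtle'
String 2: 'kzfec'
Operation: alternate characters
Pairs: 'x'+'k', 'x'+'z', 't'+'f', 'l'+'e', 'e'+'c'
Result: xkxztfleec


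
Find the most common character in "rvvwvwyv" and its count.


Input: 'rvvwvwyv'
Operation: tally each character
Counts: 'r':1, 'v':4, 'w':2, 'y':1
Maximum: 'v' appears 4 times


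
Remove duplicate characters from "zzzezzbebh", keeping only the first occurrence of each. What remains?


Input: 'zzzezzbebh'
Operation: keep first occurrence of each character
Scan: s[0]='z' new -> keep; s[1]='z' seen -> skip; s[2]='z' seen -> skip; s[3]='e' new -> keep; s[4]='z' seen -> skip; s[5]='z' seen -> skip; s[6]='b' new -> keep; s[7]='e' seen -> skip; s[8]='b' seen -> skip; s[9]='h' new -> keep
Result: zebh


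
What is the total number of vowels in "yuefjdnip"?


Input string: 'yuefjdnip'
Operation: count vowels (a, e, i, o, u)
Scan: s[0]='y', s[1]='u' (vowel), s[2]='e' (vowel), s[3]='f', s[4]='j', s[5]='d', s[6]='n', s[7]='i' (vowel), s[8]='p'
Vowels found: 3
Result: 3


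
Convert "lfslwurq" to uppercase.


Input string: 'lfslwurq'
Operation: convert each letter to uppercase
Mapping: 'l'->'L', 'f'->'F', 's'->'S', 'l'->'L', 'w'->'W', 'u'->'U', 'r'->'R', 'q'->'Q'
Result: LFSLWURQ


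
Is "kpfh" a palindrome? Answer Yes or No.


Input string: 'kpfh'
Reversed: 'hfpk'
Compare pairs: s[0]='k' vs s[3]='h' (mismatch), s[1]='p' vs s[2]='f' (mismatch)
Palindrome: No


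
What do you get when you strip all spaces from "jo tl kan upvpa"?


Input string: 'jo tl kan upvpa'
Operation: remove all spaces
Words: 'jo', 'tl', 'kan', 'upvpa'
Join without spaces: jotlkanupvpa


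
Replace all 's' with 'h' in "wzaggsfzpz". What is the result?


Input string: 'wzaggsfzpz'
Operation: replace 's' with 'h'
Positions of 's': 5
After replacement: wzagghfzpz


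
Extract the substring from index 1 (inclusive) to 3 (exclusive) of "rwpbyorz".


Input string: 'rwpbyorz'
Operation: slice [1:3]
Extract characters: s[1]='w', s[2]='p'
Result: wp


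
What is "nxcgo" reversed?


Input string: 'nxcgo'
Operation: reverse character order
Original order: 'n' -> 'x' -> 'c' -> 'g' -> 'o'
Reversed order: 'o' -> 'g' -> 'c' -> 'x' -> 'n'
Result: ogcxn


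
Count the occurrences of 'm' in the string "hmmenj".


Input string: 'hmmenj'
Target character: 'm'
Scan each position: s[1]='m', s[2]='m'
Matches found at indices: 1, 2
Total: 2


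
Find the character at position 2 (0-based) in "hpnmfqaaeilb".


Input string: 'hpnmfqaaeilb'
Operation: get character at index 2
Index mapping: s[0]='h', s[1]='p', s[2]='n'
Result: 'n'


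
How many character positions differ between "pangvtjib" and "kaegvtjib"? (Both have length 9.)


String 1: 'pangvtjib'
String 2: 'kaegvtjib'
Compare each position: pos 0: 'p'!='k', pos 1: 'a'=='a', pos 2: 'n'!='e', pos 3: 'g'=='g', pos 4: 'v'=='v', pos 5: 't'=='t', pos 6: 'j'=='j', pos 7: 'i'=='i', pos 8: 'b'=='b'
Differing positions: 2
Hamming distance: 2


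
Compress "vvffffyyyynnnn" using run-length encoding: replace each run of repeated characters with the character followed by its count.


Input: 'vvffffyyyynnnn'
Operation: identify consecutive runs
Runs: 'vv' -> v2, 'ffff' -> f4, 'yyyy' -> y4, 'nnnn' -> n4
Encoded: v2f4y4n4


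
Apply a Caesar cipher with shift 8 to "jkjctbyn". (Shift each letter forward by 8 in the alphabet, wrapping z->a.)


Input: 'jkjctbyn', shift = 8
Operation: for each letter, (position + 8) mod 26
Mapping: 'j'(9+8=17)->'r', 'k'(10+8=18)->'s', 'j'(9+8=17)->'r', 'c'(2+8=10)->'k', 't'(19+8=27, 27 mod 26=1)->'b', 'b'(1+8=9)->'j', 'y'(24+8=32, 32 mod 26=6)->'g', 'n'(13+8=21)->'v'
Result: rsrkbjgv


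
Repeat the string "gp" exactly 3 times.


Input string: 'gp'
Operation: repeat 3 times
Concatenation: 'gp' + 'gp' + 'gp'
Result: gpgpgp


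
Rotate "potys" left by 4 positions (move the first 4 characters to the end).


Input: 'potys', shift = 4
Operation: split at index 4 and swap parts
Front part s[0:4] = 'poty'
Back part s[4:] = 's'
Rotated = back + front = 's' + 'poty'
Result: spoty


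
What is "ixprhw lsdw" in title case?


Input string: 'ixprhw lsdw'
Operation: capitalize first letter of each word
Word transformations: 'ixprhw'->'Ixprhw', 'lsdw'->'Lsdw'
Result: Ixprhw Lsdw


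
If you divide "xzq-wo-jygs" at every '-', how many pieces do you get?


Input string: 'xzq-wo-jygs'
Delimiter: '-'
Split result: 'xzq', 'wo', 'jygs'
Number of parts: 3


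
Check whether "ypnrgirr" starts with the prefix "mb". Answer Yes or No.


Input string: 'ypnrgirr'
Prefix to check: 'mb'
First 2 characters of input: 'yp'
Match: False
Result: No


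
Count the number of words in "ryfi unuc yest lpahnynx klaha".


Input string: 'ryfi unuc yest lpahnynx klaha'
Operation: split by spaces
Words found: 'ryfi', 'unuc', 'yest', 'lpahnynx', 'klaha'
Word count: 5


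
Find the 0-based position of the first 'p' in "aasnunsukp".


Input string: 'aasnunsukp'
Target: 'p'
Scanning left to right: s[0]='a', s[1]='a', s[2]='s', s[3]='n', s[4]='u', s[5]='n', s[6]='s', s[7]='u', s[8]='k', s[9]='p'
First match at index: 9


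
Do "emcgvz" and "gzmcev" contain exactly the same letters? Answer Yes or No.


String 1: 'emcgvz' -> sorted: 'cegmvz'
String 2: 'gzmcev' -> sorted: 'cegmvz'
Compare sorted forms: 'cegmvz' == 'cegmvz'
Anagram: Yes


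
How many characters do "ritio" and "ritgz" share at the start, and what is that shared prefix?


String 1: 'ritio'
String 2: 'ritgz'
Compare position by position:
pos 0: 'r' vs 'r' match
pos 1: 'i' vs 'i' match
pos 2: 't' vs 't' match
pos 3: 'i' vs 'g' differ -> stop
Longest common prefix: "rit" (length 3)


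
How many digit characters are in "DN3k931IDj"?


Input string: 'DN3k931IDj'
Operation: count digit characters (0-9)
Scan: 'D', 'N', '3'(digit), 'k', '9'(digit), '3'(digit), '1'(digit), 'I', 'D', 'j'
Digits found: 4
Result: 4


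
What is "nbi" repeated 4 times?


Input string: 'nbi'
Operation: repeat 4 times
Concatenation: 'nbi' + 'nbi' + 'nbi' + 'nbi'
Result: nbinbinbinbi


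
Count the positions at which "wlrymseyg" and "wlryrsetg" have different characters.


String 1: 'wlrymseyg'
String 2: 'wlryrsetg'
Compare each position: pos 0: 'w'=='w', pos 1: 'l'=='l', pos 2: 'r'=='r', pos 3: 'y'=='y', pos 4: 'm'!='r', pos 5: 's'=='s', pos 6: 'e'=='e', pos 7: 'y'!='t', pos 8: 'g'=='g'
Differing positions: 2
Hamming distance: 2


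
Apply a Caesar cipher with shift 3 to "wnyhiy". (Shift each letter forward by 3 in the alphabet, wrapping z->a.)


Input: 'wnyhiy', shift = 3
Operation: for each letter, (position + 3) mod 26
Mapping: 'w'(22+3=25)->'z', 'n'(13+3=16)->'q', 'y'(24+3=27, 27 mod 26=1)->'b', 'h'(7+3=10)->'k', 'i'(8+3=11)->'l', 'y'(24+3=27, 27 mod 26=1)->'b'
Result: zqbklb


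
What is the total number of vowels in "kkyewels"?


Input string: 'kkyewels'
Operation: count vowels (a, e, i, o, u)
Scan: s[0]='k', s[1]='k', s[2]='y', s[3]='e' (vowel), s[4]='w', s[5]='e' (vowel), s[6]='l', s[7]='s'
Vowels found: 2
Result: 2


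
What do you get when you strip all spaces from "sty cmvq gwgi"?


Input string: 'sty cmvq gwgi'
Operation: remove all spaces
Words: 'sty', 'cmvq', 'gwgi'
Join without spaces: stycmvqgwgi


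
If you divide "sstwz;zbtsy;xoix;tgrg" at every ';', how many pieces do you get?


Input string: 'sstwz;zbtsy;xoix;tgrg'
Delimiter: ';'
Split result: 'sstwz', 'zbtsy', 'xoix', 'tgrg'
Number of parts: 4


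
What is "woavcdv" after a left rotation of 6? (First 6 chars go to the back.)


Input: 'woavcdv', shift = 6
Operation: split at index 6 and swap parts
Front part s[0:6] = 'woavcd'
Back part s[6:] = 'v'
Rotated = back + front = 'v' + 'woavcd'
Result: vwoavcd


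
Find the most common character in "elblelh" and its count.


Input: 'elblelh'
Operation: tally each character
Counts: 'b':1, 'e':2, 'h':1, 'l':3
Maximum: 'l' appears 3 times


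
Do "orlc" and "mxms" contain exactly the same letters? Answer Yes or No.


String 1: 'orlc' -> sorted: 'clor'
String 2: 'mxms' -> sorted: 'mmsx'
Compare sorted forms: 'clor' != 'mmsx'
Anagram: No


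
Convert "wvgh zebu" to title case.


Input string: 'wvgh zebu'
Operation: capitalize first letter of each word
Word transformations: 'wvgh'->'Wvgh', 'zebu'->'Zebu'
Result: Wvgh Zebu


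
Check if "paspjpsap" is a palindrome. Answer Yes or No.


Input string: 'paspjpsap'
Reversed: 'paspjpsap'
Compare pairs: s[0]='p' vs s[8]='p' (match), s[1]='a' vs s[7]='a' (match), s[2]='s' vs s[6]='s' (match), s[3]='p' vs s[5]='p' (match)
Palindrome: Yes


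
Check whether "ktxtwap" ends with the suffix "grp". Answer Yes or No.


Input string: 'ktxtwap'
Suffix to check: 'grp'
Last 3 characters of input: 'wap'
Match: False
Result: No


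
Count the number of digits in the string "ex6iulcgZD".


Input string: 'ex6iulcgZD'
Operation: count digit characters (0-9)
Scan: 'e', 'x', '6'(digit), 'i', 'u', 'l', 'c', 'g', 'Z', 'D'
Digits found: 1
Result: 1


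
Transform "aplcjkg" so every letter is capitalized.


Input string: 'aplcjkg'
Operation: convert each letter to uppercase
Mapping: 'a'->'A', 'p'->'P', 'l'->'L', 'c'->'C', 'j'->'J', 'k'->'K', 'g'->'G'
Result: APLCJKG


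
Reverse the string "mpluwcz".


Input string: 'mpluwcz'
Operation: reverse character order
Original order: 'm' -> 'p' -> 'l' -> 'u' -> 'w' -> 'c' -> 'z'
Reversed order: 'z' -> 'c' -> 'w' -> 'u' -> 'l' -> 'p' -> 'm'
Result: zcwulpm


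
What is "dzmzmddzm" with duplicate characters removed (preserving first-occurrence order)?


Input: 'dzmzmddzm'
Operation: keep first occurrence of each character
Scan: s[0]='d' new -> keep; s[1]='z' new -> keep; s[2]='m' new -> keep; s[3]='z' seen -> skip; s[4]='m' seen -> skip; s[5]='d' seen -> skip; s[6]='d' seen -> skip; s[7]='z' seen -> skip; s[8]='m' seen -> skip
Result: dzm


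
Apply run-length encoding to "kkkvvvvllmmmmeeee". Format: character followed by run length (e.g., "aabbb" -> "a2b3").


Input: 'kkkvvvvllmmmmeeee'
Operation: identify consecutive runs
Runs: 'kkk' -> k3, 'vvvv' -> v4, 'll' -> l2, 'mmmm' -> m4, 'eeee' -> e4
Encoded: k3v4l2m4e4
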